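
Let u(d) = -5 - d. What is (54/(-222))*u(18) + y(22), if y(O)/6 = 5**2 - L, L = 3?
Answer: 5091/37 ≈ 137.59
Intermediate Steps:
y(O) = 132 (y(O) = 6*(5**2 - 1*3) = 6*(25 - 3) = 6*22 = 132)
(54/(-222))*u(18) + y(22) = (54/(-222))*(-5 - 1*18) + 132 = (54*(-1/222))*(-5 - 18) + 132 = -9/37*(-23) + 132 = 207/37 + 132 = 5091/37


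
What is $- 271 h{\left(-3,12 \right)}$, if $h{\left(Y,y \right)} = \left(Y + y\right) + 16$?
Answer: $-6775$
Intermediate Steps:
$h{\left(Y,y \right)} = 16 + Y + y$
$- 271 h{\left(-3,12 \right)} = - 271 \left(16 - 3 + 12\right) = \left(-271\right) 25 = -6775$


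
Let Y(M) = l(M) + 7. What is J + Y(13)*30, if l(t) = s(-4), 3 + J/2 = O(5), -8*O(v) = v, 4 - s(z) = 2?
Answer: 1051/4 ≈ 262.75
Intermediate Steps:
s(z) = 2 (s(z) = 4 - 1*2 = 4 - 2 = 2)
O(v) = -v/8
J = -29/4 (J = -6 + 2*(-⅛*5) = -6 + 2*(-5/8) = -6 - 5/4 = -29/4 ≈ -7.2500)
l(t) = 2
Y(M) = 9 (Y(M) = 2 + 7 = 9)
J + Y(13)*30 = -29/4 + 9*30 = -29/4 + 270 = 1051/4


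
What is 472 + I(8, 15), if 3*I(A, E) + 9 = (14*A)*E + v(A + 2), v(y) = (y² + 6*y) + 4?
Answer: 3251/3 ≈ 1083.7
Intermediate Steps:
v(y) = 4 + y² + 6*y
I(A, E) = 7/3 + 2*A + (2 + A)²/3 + 14*A*E/3 (I(A, E) = -3 + ((14*A)*E + (4 + (A + 2)² + 6*(A + 2)))/3 = -3 + (14*A*E + (4 + (2 + A)² + 6*(2 + A)))/3 = -3 + (14*A*E + (4 + (2 + A)² + (12 + 6*A)))/3 = -3 + (14*A*E + (16 + (2 + A)² + 6*A))/3 = -3 + (16 + (2 + A)² + 6*A + 14*A*E)/3 = -3 + (16/3 + 2*A + (2 + A)²/3 + 14*A*E/3) = 7/3 + 2*A + (2 + A)²/3 + 14*A*E/3)
472 + I(8, 15) = 472 + (11/3 + (⅓)*8² + (10/3)*8 + (14/3)*8*15) = 472 + (11/3 + (⅓)*64 + 80/3 + 560) = 472 + (11/3 + 64/3 + 80/3 + 560) = 472 + 1835/3 = 3251/3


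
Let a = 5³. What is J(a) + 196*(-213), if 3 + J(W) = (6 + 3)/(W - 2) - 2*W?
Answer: -1722038/41 ≈ -42001.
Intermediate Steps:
a = 125
J(W) = -3 - 2*W + 9/(-2 + W) (J(W) = -3 + ((6 + 3)/(W - 2) - 2*W) = -3 + (9/(-2 + W) - 2*W) = -3 + (-2*W + 9/(-2 + W)) = -3 - 2*W + 9/(-2 + W))
J(a) + 196*(-213) = (15 + 125 - 2*125²)/(-2 + 125) + 196*(-213) = (15 + 125 - 2*15625)/123 - 41748 = (15 + 125 - 31250)/123 - 41748 = (1/123)*(-31110) - 41748 = -10370/41 - 41748 = -1722038/41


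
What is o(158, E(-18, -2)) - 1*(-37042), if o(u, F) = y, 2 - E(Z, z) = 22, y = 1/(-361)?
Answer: 13372161/361 ≈ 37042.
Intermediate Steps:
y = -1/361 ≈ -0.0027701
E(Z, z) = -20 (E(Z, z) = 2 - 1*22 = 2 - 22 = -20)
o(u, F) = -1/361
o(158, E(-18, -2)) - 1*(-37042) = -1/361 - 1*(-37042) = -1/361 + 37042 = 13372161/361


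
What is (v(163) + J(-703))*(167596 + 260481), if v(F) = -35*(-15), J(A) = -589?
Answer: -27396928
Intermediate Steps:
v(F) = 525
(v(163) + J(-703))*(167596 + 260481) = (525 - 589)*(167596 + 260481) = -64*428077 = -27396928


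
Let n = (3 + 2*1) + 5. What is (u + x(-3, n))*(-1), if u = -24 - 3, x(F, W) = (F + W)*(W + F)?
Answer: -22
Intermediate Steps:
n = 10 (n = (3 + 2) + 5 = 5 + 5 = 10)
x(F, W) = (F + W)**2 (x(F, W) = (F + W)*(F + W) = (F + W)**2)
u = -27
(u + x(-3, n))*(-1) = (-27 + (-3 + 10)**2)*(-1) = (-27 + 7**2)*(-1) = (-27 + 49)*(-1) = 22*(-1) = -22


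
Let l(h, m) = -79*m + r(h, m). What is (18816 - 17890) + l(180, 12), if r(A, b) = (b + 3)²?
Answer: 203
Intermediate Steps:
r(A, b) = (3 + b)²
l(h, m) = (3 + m)² - 79*m (l(h, m) = -79*m + (3 + m)² = (3 + m)² - 79*m)
(18816 - 17890) + l(180, 12) = (18816 - 17890) + ((3 + 12)² - 79*12) = 926 + (15² - 948) = 926 + (225 - 948) = 926 - 723 = 203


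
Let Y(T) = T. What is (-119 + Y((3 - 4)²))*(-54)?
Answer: 6372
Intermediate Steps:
(-119 + Y((3 - 4)²))*(-54) = (-119 + (3 - 4)²)*(-54) = (-119 + (-1)²)*(-54) = (-119 + 1)*(-54) = -118*(-54) = 6372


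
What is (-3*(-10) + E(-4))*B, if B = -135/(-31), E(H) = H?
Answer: 3510/31 ≈ 113.23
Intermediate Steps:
B = 135/31 (B = -135*(-1/31) = 135/31 ≈ 4.3548)
(-3*(-10) + E(-4))*B = (-3*(-10) - 4)*(135/31) = (30 - 4)*(135/31) = 26*(135/31) = 3510/31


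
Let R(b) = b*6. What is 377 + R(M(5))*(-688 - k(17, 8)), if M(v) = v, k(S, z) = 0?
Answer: -20263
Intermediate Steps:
R(b) = 6*b
377 + R(M(5))*(-688 - k(17, 8)) = 377 + (6*5)*(-688 - 1*0) = 377 + 30*(-688 + 0) = 377 + 30*(-688) = 377 - 20640 = -20263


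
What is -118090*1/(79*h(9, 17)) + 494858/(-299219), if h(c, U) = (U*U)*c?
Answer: -137017698692/61483220901 ≈ -2.2285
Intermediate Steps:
h(c, U) = c*U² (h(c, U) = U²*c = c*U²)
-118090*1/(79*h(9, 17)) + 494858/(-299219) = -118090/(79*(9*17²)) + 494858/(-299219) = -118090/(79*(9*289)) + 494858*(-1/299219) = -118090/(79*2601) - 494858/299219 = -118090/205479 - 494858/299219 = -137017698692/61483220901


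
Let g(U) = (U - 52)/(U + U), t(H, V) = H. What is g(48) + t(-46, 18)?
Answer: -1105/24 ≈ -46.042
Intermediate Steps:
g(U) = (-52 + U)/(2*U) (g(U) = (-52 + U)/((2*U)) = (-52 + U)*(1/(2*U)) = (-52 + U)/(2*U))
g(48) + t(-46, 18) = (½)*(-52 + 48)/48 - 46 = (½)*(1/48)*(-4) - 46 = -1/24 - 46 = -1105/24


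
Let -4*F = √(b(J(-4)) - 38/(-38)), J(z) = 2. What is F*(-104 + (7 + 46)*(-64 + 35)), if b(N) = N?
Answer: 1641*√3/4 ≈ 710.57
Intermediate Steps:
F = -√3/4 (F = -√(2 - 38/(-38))/4 = -√(2 - 38*(-1/38))/4 = -√(2 + 1)/4 = -√3/4 ≈ -0.43301)
F*(-104 + (7 + 46)*(-64 + 35)) = (-√3/4)*(-104 + (7 + 46)*(-64 + 35)) = (-√3/4)*(-104 + 53*(-29)) = (-√3/4)*(-104 - 1537) = -√3/4*(-1641) = 1641*√3/4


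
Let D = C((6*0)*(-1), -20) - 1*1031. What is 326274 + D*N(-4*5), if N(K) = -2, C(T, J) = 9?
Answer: 328318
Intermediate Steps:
D = -1022 (D = 9 - 1*1031 = 9 - 1031 = -1022)
326274 + D*N(-4*5) = 326274 - 1022*(-2) = 326274 + 2044 = 328318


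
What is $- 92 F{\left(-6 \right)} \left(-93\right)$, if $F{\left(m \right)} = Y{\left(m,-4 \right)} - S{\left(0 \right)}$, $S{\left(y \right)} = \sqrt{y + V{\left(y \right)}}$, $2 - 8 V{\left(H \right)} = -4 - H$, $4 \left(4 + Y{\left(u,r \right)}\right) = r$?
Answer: $-42780 - 4278 \sqrt{3} \approx -50190.0$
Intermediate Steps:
$Y{\left(u,r \right)} = -4 + \frac{r}{4}$
$V{\left(H \right)} = \frac{3}{4} + \frac{H}{8}$ ($V{\left(H \right)} = \frac{1}{4} - \frac{-4 - H}{8} = \frac{1}{4} + \left(\frac{1}{2} + \frac{H}{8}\right) = \frac{3}{4} + \frac{H}{8}$)
$S{\left(y \right)} = \sqrt{\frac{3}{4} + \frac{9 y}{8}}$ ($S{\left(y \right)} = \sqrt{y + \left(\frac{3}{4} + \frac{y}{8}\right)} = \sqrt{\frac{3}{4} + \frac{9 y}{8}}$)
$F{\left(m \right)} = -5 - \frac{\sqrt{3}}{2}$ ($F{\left(m \right)} = \left(-4 + \frac{1}{4} \left(-4\right)\right) - \frac{\sqrt{12 + 18 \cdot 0}}{4} = \left(-4 - 1\right) - \frac{\sqrt{12 + 0}}{4} = -5 - \frac{\sqrt{12}}{4} = -5 - \frac{2 \sqrt{3}}{4} = -5 - \frac{\sqrt{3}}{2}$)
$- 92 F{\left(-6 \right)} \left(-93\right) = - 92 \left(-5 - \frac{\sqrt{3}}{2}\right) \left(-93\right) = \left(460 + 46 \sqrt{3}\right) \left(-93\right) = -42780 - 4278 \sqrt{3}$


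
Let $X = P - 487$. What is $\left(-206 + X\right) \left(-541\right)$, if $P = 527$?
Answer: $89806$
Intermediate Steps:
$X = 40$ ($X = 527 - 487 = 40$)
$\left(-206 + X\right) \left(-541\right) = \left(-206 + 40\right) \left(-541\right) = \left(-166\right) \left(-541\right) = 89806$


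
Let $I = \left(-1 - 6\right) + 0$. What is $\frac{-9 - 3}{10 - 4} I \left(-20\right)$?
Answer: $-280$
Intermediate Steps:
$I = -7$ ($I = -7 + 0 = -7$)
$\frac{-9 - 3}{10 - 4} I \left(-20\right) = \frac{-9 - 3}{10 - 4} \left(-7\right) \left(-20\right) = - \frac{12}{6} \left(-7\right) \left(-20\right) = \left(-12\right) \frac{1}{6} \left(-7\right) \left(-20\right) = \left(-2\right) \left(-7\right) \left(-20\right) = 14 \left(-20\right) = -280$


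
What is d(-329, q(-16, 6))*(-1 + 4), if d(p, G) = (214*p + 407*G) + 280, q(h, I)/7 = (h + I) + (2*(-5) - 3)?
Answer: -406959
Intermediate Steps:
q(h, I) = -91 + 7*I + 7*h (q(h, I) = 7*((h + I) + (2*(-5) - 3)) = 7*((I + h) + (-10 - 3)) = 7*((I + h) - 13) = 7*(-13 + I + h) = -91 + 7*I + 7*h)
d(p, G) = 280 + 214*p + 407*G
d(-329, q(-16, 6))*(-1 + 4) = (280 + 214*(-329) + 407*(-91 + 7*6 + 7*(-16)))*(-1 + 4) = (280 - 70406 + 407*(-91 + 42 - 112))*3 = (280 - 70406 + 407*(-161))*3 = (280 - 70406 - 65527)*3 = -135653*3 = -406959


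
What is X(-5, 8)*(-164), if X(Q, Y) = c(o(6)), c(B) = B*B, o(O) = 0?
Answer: 0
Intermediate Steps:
c(B) = B²
X(Q, Y) = 0 (X(Q, Y) = 0² = 0)
X(-5, 8)*(-164) = 0*(-164) = 0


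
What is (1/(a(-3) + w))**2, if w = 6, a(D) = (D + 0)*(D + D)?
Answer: 1/576 ≈ 0.0017361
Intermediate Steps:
a(D) = 2*D**2 (a(D) = D*(2*D) = 2*D**2)
(1/(a(-3) + w))**2 = (1/(2*(-3)**2 + 6))**2 = (1/(2*9 + 6))**2 = (1/(18 + 6))**2 = (1/24)**2 = 1/576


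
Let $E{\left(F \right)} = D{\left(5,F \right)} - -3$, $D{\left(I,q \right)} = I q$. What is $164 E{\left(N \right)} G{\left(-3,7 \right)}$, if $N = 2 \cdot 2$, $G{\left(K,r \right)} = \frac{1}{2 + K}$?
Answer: $-3772$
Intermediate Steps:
$N = 4$
$E{\left(F \right)} = 3 + 5 F$ ($E{\left(F \right)} = 5 F - -3 = 5 F + 3 = 3 + 5 F$)
$164 E{\left(N \right)} G{\left(-3,7 \right)} = \frac{164 \left(3 + 5 \cdot 4\right)}{2 - 3} = \frac{164 \left(3 + 20\right)}{-1} = 164 \cdot 23 \left(-1\right) = 3772 \left(-1\right) = -3772$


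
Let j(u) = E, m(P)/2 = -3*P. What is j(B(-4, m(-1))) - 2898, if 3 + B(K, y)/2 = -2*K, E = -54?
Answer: -2952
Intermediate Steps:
m(P) = -6*P (m(P) = 2*(-3*P) = -6*P)
B(K, y) = -6 - 4*K (B(K, y) = -6 + 2*(-2*K) = -6 - 4*K)
j(u) = -54
j(B(-4, m(-1))) - 2898 = -54 - 2898 = -2952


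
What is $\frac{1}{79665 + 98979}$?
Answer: $\frac{1}{178644} \approx 5.5977 \cdot 10^{-6}$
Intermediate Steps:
$\frac{1}{79665 + 98979} = \frac{1}{178644}$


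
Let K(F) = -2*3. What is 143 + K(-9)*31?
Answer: -43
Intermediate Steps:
K(F) = -6
143 + K(-9)*31 = 143 - 6*31 = 143 - 186 = -43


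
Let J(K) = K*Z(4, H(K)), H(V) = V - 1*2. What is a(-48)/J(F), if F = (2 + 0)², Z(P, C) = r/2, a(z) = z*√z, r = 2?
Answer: -48*I*√3 ≈ -83.138*I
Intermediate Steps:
H(V) = -2 + V (H(V) = V - 2 = -2 + V)
a(z) = z^(3/2)
Z(P, C) = 1 (Z(P, C) = 2/2 = 2*(½) = 1)
F = 4 (F = 2² = 4)
J(K) = K (J(K) = K*1 = K)
a(-48)/J(F) = (-48)^(3/2)/4 = -192*I*√3*(¼) = -48*I*√3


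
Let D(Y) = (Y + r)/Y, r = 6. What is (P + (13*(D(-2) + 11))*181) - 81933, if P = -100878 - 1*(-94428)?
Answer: -67206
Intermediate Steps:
D(Y) = (6 + Y)/Y (D(Y) = (Y + 6)/Y = (6 + Y)/Y)
P = -6450 (P = -100878 + 94428 = -6450)
(P + (13*(D(-2) + 11))*181) - 81933 = (-6450 + (13*((6 - 2)/(-2) + 11))*181) - 81933 = (-6450 + (13*(-1/2*4 + 11))*181) - 81933 = (-6450 + (13*(-2 + 11))*181) - 81933 = (-6450 + (13*9)*181) - 81933 = (-6450 + 117*181) - 81933 = (-6450 + 21177) - 81933 = 14727 - 81933 = -67206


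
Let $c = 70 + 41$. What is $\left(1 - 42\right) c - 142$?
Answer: $-4693$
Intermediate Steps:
$c = 111$
$\left(1 - 42\right) c - 142 = \left(1 - 42\right) 111 - 142 = \left(-41\right) 111 - 142 = -4551 - 142 = -4693$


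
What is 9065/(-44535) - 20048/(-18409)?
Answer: 145192019/163968963 ≈ 0.88548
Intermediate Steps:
9065/(-44535) - 20048/(-18409) = 9065*(-1/44535) - 20048*(-1/18409) = -1813/8907 + 20048/18409 = 145192019/163968963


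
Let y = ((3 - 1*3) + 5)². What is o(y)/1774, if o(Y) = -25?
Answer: -25/1774 ≈ -0.014092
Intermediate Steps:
y = 25 (y = ((3 - 3) + 5)² = (0 + 5)² = 5² = 25)
o(y)/1774 = -25/1774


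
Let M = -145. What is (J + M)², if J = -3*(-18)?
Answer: 8281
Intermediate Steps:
J = 54
(J + M)² = (54 - 145)² = (-91)² = 8281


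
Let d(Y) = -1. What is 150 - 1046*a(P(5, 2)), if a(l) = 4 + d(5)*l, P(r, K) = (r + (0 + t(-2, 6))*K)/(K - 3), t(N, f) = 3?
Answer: -15540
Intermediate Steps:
P(r, K) = (r + 3*K)/(-3 + K) (P(r, K) = (r + (0 + 3)*K)/(K - 3) = (r + 3*K)/(-3 + K))
a(l) = 4 - l
150 - 1046*a(P(5, 2)) = 150 - 1046*(4 - (5 + 3*2)/(-3 + 2)) = 150 - 1046*(4 - (5 + 6)/(-1)) = 150 - 1046*(4 - (-1)*11) = 150 - 1046*(4 - 1*(-11)) = 150 - 1046*(4 + 11) = 150 - 1046*15 = 150 - 15690 = -15540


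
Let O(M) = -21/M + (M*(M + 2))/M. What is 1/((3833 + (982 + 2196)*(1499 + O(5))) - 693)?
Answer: 5/23879302 ≈ 2.0939e-7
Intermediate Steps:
O(M) = 2 + M - 21/M (O(M) = -21/M + (M*(2 + M))/M = -21/M + (2 + M) = 2 + M - 21/M)
1/((3833 + (982 + 2196)*(1499 + O(5))) - 693) = 1/((3833 + (982 + 2196)*(1499 + (2 + 5 - 21/5))) - 693) = 1/((3833 + 3178*(1499 + (2 + 5 - 21*1/5))) - 693) = 1/((3833 + 3178*(1499 + (2 + 5 - 21/5))) - 693) = 1/((3833 + 3178*(1499 + 14/5)) - 693) = 1/((3833 + 3178*(7509/5)) - 693) = 1/((3833 + 23863602/5) - 693) = 1/(23882767/5 - 693) = 1/(23879302/5) = 5/23879302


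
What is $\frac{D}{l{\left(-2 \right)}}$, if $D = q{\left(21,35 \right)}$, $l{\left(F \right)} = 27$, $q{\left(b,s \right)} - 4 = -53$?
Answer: $- \frac{49}{27} \approx -1.8148$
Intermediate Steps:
$q{\left(b,s \right)} = -49$ ($q{\left(b,s \right)} = 4 - 53 = -49$)
$D = -49$
$\frac{D}{l{\left(-2 \right)}} = - \frac{49}{27}$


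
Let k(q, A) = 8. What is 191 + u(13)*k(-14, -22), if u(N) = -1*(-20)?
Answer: 351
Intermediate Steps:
u(N) = 20
191 + u(13)*k(-14, -22) = 191 + 20*8 = 191 + 160 = 351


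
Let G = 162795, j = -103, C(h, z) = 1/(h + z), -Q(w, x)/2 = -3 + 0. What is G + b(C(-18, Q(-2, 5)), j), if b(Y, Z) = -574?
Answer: 162221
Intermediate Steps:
Q(w, x) = 6 (Q(w, x) = -2*(-3 + 0) = -2*(-3) = 6)
G + b(C(-18, Q(-2, 5)), j) = 162795 - 574 = 162221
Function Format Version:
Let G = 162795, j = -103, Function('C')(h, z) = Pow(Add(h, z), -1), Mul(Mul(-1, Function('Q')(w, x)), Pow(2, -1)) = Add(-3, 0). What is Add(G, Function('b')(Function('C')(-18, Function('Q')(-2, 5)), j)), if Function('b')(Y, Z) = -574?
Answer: 162221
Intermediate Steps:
Function('Q')(w, x) = 6 (Function('Q')(w, x) = Mul(-2, Add(-3, 0)) = Mul(-2, -3) = 6)
Add(G, Function('b')(Function('C')(-18, Function('Q')(-2, 5)), j)) = Add(162795, -574) = 162221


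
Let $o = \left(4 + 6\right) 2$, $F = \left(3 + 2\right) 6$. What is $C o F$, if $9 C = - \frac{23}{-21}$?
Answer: $\frac{4600}{63} \approx 73.016$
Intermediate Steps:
$C = \frac{23}{189}$ ($C = \frac{\left(-23\right) \frac{1}{-21}}{9} = \frac{\left(-23\right) \left(- \frac{1}{21}\right)}{9} = \frac{1}{9} \cdot \frac{23}{21} = \frac{23}{189} \approx 0.12169$)
$F = 30$ ($F = 5 \cdot 6 = 30$)
$o = 20$ ($o = 10 \cdot 2 = 20$)
$C o F = \frac{23}{189} \cdot 20 \cdot 30 = \frac{460}{189} \cdot 30 = \frac{4600}{63}$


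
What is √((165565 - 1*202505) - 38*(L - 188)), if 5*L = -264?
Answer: 2*I*√173685/5 ≈ 166.7*I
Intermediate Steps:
L = -264/5 (L = (⅕)*(-264) = -264/5 ≈ -52.800)
√((165565 - 1*202505) - 38*(L - 188)) = √((165565 - 1*202505) - 38*(-264/5 - 188)) = √((165565 - 202505) - 38*(-1204/5)) = √(-36940 + 45752/5) = √(-138948/5) = 2*I*√173685/5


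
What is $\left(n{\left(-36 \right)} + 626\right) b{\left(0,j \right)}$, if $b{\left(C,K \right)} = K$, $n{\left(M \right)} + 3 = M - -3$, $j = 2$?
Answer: $1180$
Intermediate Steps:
$n{\left(M \right)} = M$ ($n{\left(M \right)} = -3 + \left(M - -3\right) = -3 + \left(M + 3\right) = -3 + \left(3 + M\right) = M$)
$\left(n{\left(-36 \right)} + 626\right) b{\left(0,j \right)} = \left(-36 + 626\right) 2 = 590 \cdot 2 = 1180$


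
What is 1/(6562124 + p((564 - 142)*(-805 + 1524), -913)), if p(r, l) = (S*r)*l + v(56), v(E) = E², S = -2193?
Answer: 1/607512815622 ≈ 1.6461e-12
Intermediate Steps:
p(r, l) = 3136 - 2193*l*r (p(r, l) = (-2193*r)*l + 56² = -2193*l*r + 3136 = 3136 - 2193*l*r)
1/(6562124 + p((564 - 142)*(-805 + 1524), -913)) = 1/(6562124 + (3136 - 2193*(-913)*(564 - 142)*(-805 + 1524))) = 1/(6562124 + (3136 - 2193*(-913)*422*719)) = 1/(6562124 + (3136 - 2193*(-913)*303418)) = 1/(6562124 + (3136 + 607506250362)) = 1/(6562124 + 607506253498) = 1/607512815622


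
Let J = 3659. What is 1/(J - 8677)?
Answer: -1/5018 ≈ -0.00019928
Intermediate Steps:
1/(J - 8677) = 1/(3659 - 8677) = 1/(-5018) = -1/5018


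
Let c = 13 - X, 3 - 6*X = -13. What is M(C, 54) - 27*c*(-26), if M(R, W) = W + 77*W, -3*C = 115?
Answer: 11466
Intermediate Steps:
X = 8/3 (X = ½ - ⅙*(-13) = ½ + 13/6 = 8/3 ≈ 2.6667)
C = -115/3 (C = -⅓*115 = -115/3 ≈ -38.333)
c = 31/3 (c = 13 - 1*8/3 = 13 - 8/3 = 31/3 ≈ 10.333)
M(R, W) = 78*W
M(C, 54) - 27*c*(-26) = 78*54 - 27*31/3*(-26) = 4212 - 279*(-26) = 4212 + 7254 = 11466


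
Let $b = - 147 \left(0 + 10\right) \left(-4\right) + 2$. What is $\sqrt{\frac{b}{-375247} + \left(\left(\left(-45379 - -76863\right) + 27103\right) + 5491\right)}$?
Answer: $\frac{2 \sqrt{2255710225407962}}{375247} \approx 253.14$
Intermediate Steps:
$b = 5882$ ($b = - 147 \cdot 10 \left(-4\right) + 2 = \left(-147\right) \left(-40\right) + 2 = 5880 + 2 = 5882$)
$\sqrt{\frac{b}{-375247} + \left(\left(\left(-45379 - -76863\right) + 27103\right) + 5491\right)} = \sqrt{\frac{5882}{-375247} + \left(\left(\left(-45379 - -76863\right) + 27103\right) + 5491\right)} = \sqrt{5882 \left(- \frac{1}{375247}\right) + \left(\left(\left(-45379 + 76863\right) + 27103\right) + 5491\right)} = \sqrt{- \frac{5882}{375247} + \left(\left(31484 + 27103\right) + 5491\right)} = \sqrt{- \frac{5882}{375247} + \left(58587 + 5491\right)} = \sqrt{- \frac{5882}{375247} + 64078} = \sqrt{\frac{24045071384}{375247}} = \frac{2 \sqrt{2255710225407962}}{375247}$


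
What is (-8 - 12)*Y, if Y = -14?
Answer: 280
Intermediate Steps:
(-8 - 12)*Y = (-8 - 12)*(-14) = -20*(-14) = 280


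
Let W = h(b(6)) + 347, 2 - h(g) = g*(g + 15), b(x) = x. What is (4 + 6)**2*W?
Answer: 22300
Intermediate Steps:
h(g) = 2 - g*(15 + g) (h(g) = 2 - g*(g + 15) = 2 - g*(15 + g))
W = 223 (W = (2 - 1*6**2 - 15*6) + 347 = (2 - 1*36 - 90) + 347 = (2 - 36 - 90) + 347 = -124 + 347 = 223)
(4 + 6)**2*W = (4 + 6)**2*223 = 10**2*223 = 100*223 = 22300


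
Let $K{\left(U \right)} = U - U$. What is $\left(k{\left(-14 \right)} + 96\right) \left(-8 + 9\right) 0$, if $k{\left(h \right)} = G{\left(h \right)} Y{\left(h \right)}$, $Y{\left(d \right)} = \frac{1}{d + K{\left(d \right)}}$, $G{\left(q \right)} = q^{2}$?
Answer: $0$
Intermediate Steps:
$K{\left(U \right)} = 0$
$Y{\left(d \right)} = \frac{1}{d}$ ($Y{\left(d \right)} = \frac{1}{d + 0} = \frac{1}{d}$)
$k{\left(h \right)} = h$ ($k{\left(h \right)} = \frac{h^{2}}{h} = h$)
$\left(k{\left(-14 \right)} + 96\right) \left(-8 + 9\right) 0 = \left(-14 + 96\right) \left(-8 + 9\right) 0 = 82 \cdot 1 \cdot 0 = 82 \cdot 0 = 0$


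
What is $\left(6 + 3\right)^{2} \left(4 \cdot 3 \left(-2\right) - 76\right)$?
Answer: $-8100$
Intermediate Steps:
$\left(6 + 3\right)^{2} \left(4 \cdot 3 \left(-2\right) - 76\right) = 9^{2} \left(12 \left(-2\right) - 76\right) = 81 \left(-24 - 76\right) = 81 \left(-100\right) = -8100$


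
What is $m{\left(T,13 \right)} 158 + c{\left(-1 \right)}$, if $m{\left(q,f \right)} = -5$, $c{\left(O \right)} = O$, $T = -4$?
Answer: $-791$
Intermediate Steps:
$m{\left(T,13 \right)} 158 + c{\left(-1 \right)} = \left(-5\right) 158 - 1 = -790 - 1 = -791$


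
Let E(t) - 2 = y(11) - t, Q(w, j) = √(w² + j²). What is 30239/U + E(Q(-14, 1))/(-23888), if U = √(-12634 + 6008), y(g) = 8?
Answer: -5/11944 + √197/23888 - 30239*I*√6626/6626 ≈ 0.00016894 - 371.49*I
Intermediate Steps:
Q(w, j) = √(j² + w²)
U = I*√6626 (U = √(-6626) = I*√6626 ≈ 81.4*I)
E(t) = 10 - t (E(t) = 2 + (8 - t) = 10 - t)
30239/U + E(Q(-14, 1))/(-23888) = 30239/((I*√6626)) + (10 - √(1² + (-14)²))/(-23888) = 30239*(-I*√6626/6626) + (10 - √(1 + 196))*(-1/23888) = -30239*I*√6626/6626 + (10 - √197)*(-1/23888) = -30239*I*√6626/6626 + (-5/11944 + √197/23888) = -5/11944 + √197/23888 - 30239*I*√6626/6626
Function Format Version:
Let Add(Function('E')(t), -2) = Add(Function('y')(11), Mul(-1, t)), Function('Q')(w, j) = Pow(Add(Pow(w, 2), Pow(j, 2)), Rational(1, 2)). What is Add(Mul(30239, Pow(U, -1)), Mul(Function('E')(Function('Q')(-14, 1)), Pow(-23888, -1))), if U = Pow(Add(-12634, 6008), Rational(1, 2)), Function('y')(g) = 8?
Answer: Add(Rational(-5, 11944), Mul(Rational(1, 23888), Pow(197, Rational(1, 2))), Mul(Rational(-30239, 6626), I, Pow(6626, Rational(1, 2)))) ≈ Add(0.00016894, Mul(-371.49, I))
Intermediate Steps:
Function('Q')(w, j) = Pow(Add(Pow(j, 2), Pow(w, 2)), Rational(1, 2))
U = Mul(I, Pow(6626, Rational(1, 2))) (U = Pow(-6626, Rational(1, 2)) = Mul(I, Pow(6626, Rational(1, 2))) ≈ Mul(81.400, I))
Function('E')(t) = Add(10, Mul(-1, t)) (Function('E')(t) = Add(2, Add(8, Mul(-1, t))) = Add(10, Mul(-1, t)))
Add(Mul(30239, Pow(U, -1)), Mul(Function('E')(Function('Q')(-14, 1)), Pow(-23888, -1))) = Add(Mul(30239, Pow(Mul(I, Pow(6626, Rational(1, 2))), -1)), Mul(Add(10, Mul(-1, Pow(Add(Pow(1, 2), Pow(-14, 2)), Rational(1, 2)))), Pow(-23888, -1))) = Add(Mul(30239, Mul(Rational(-1, 6626), I, Pow(6626, Rational(1, 2)))), Mul(Add(10, Mul(-1, Pow(Add(1, 196), Rational(1, 2)))), Rational(-1, 23888))) = Add(Mul(Rational(-30239, 6626), I, Pow(6626, Rational(1, 2))), Mul(Add(10, Mul(-1, Pow(197, Rational(1, 2)))), Rational(-1, 23888))) = Add(Mul(Rational(-30239, 6626), I, Pow(6626, Rational(1, 2))), Add(Rational(-5, 11944), Mul(Rational(1, 23888), Pow(197, Rational(1, 2))))) = Add(Rational(-5, 11944), Mul(Rational(1, 23888), Pow(197, Rational(1, 2))), Mul(Rational(-30239, 6626), I, Pow(6626, Rational(1, 2))))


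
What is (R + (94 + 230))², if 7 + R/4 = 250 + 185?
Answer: 4145296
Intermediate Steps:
R = 1712 (R = -28 + 4*(250 + 185) = -28 + 4*435 = -28 + 1740 = 1712)
(R + (94 + 230))² = (1712 + (94 + 230))² = (1712 + 324)² = 2036² = 4145296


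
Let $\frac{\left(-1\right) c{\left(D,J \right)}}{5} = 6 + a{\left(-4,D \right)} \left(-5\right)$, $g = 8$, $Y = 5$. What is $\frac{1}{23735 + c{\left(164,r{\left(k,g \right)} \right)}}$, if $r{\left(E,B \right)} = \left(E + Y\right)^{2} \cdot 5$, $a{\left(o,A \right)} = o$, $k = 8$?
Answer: $\frac{1}{23605} \approx 4.2364 \cdot 10^{-5}$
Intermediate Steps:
$r{\left(E,B \right)} = 5 \left(5 + E\right)^{2}$ ($r{\left(E,B \right)} = \left(E + 5\right)^{2} \cdot 5 = \left(5 + E\right)^{2} \cdot 5 = 5 \left(5 + E\right)^{2}$)
$c{\left(D,J \right)} = -130$ ($c{\left(D,J \right)} = - 5 \left(6 - -20\right) = - 5 \left(6 + 20\right) = \left(-5\right) 26 = -130$)
$\frac{1}{23735 + c{\left(164,r{\left(k,g \right)} \right)}} = \frac{1}{23735 - 130} = \frac{1}{23605}$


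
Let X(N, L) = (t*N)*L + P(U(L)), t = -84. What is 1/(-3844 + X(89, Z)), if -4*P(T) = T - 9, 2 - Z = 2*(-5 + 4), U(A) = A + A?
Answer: -4/134991 ≈ -2.9632e-5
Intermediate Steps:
U(A) = 2*A
Z = 4 (Z = 2 - 2*(-5 + 4) = 2 - 2*(-1) = 2 - 1*(-2) = 2 + 2 = 4)
P(T) = 9/4 - T/4 (P(T) = -(T - 9)/4 = -(-9 + T)/4 = 9/4 - T/4)
X(N, L) = 9/4 - L/2 - 84*L*N (X(N, L) = (-84*N)*L + (9/4 - L/2) = -84*L*N + (9/4 - L/2) = 9/4 - L/2 - 84*L*N)
1/(-3844 + X(89, Z)) = 1/(-3844 + (9/4 - 1/2*4 - 84*4*89)) = 1/(-3844 + (9/4 - 2 - 29904)) = 1/(-3844 - 119615/4) = 1/(-134991/4) = -4/134991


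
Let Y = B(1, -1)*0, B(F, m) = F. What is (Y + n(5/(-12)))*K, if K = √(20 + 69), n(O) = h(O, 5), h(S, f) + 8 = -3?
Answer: -11*√89 ≈ -103.77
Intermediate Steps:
h(S, f) = -11 (h(S, f) = -8 - 3 = -11)
n(O) = -11
K = √89 ≈ 9.4340
Y = 0 (Y = 1*0 = 0)
(Y + n(5/(-12)))*K = (0 - 11)*√89 = -11*√89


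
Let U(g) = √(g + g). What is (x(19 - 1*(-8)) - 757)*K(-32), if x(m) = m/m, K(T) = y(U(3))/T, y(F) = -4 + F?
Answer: -189/2 + 189*√6/8 ≈ -36.631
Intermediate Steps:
U(g) = √2*√g (U(g) = √(2*g) = √2*√g)
K(T) = (-4 + √6)/T (K(T) = (-4 + √2*√3)/T = (-4 + √6)/T)
x(m) = 1
(x(19 - 1*(-8)) - 757)*K(-32) = (1 - 757)*((-4 + √6)/(-32)) = -(-189)*(-4 + √6)/8 = -756*(⅛ - √6/32) = -189/2 + 189*√6/8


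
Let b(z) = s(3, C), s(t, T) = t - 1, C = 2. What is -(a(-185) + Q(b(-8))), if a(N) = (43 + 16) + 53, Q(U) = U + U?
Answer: -116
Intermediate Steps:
s(t, T) = -1 + t
b(z) = 2 (b(z) = -1 + 3 = 2)
Q(U) = 2*U
a(N) = 112 (a(N) = 59 + 53 = 112)
-(a(-185) + Q(b(-8))) = -(112 + 2*2) = -(112 + 4) = -1*116 = -116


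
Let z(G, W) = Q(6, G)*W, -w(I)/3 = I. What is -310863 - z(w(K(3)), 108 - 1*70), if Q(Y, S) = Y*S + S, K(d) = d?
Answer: -308469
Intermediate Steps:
w(I) = -3*I
Q(Y, S) = S + S*Y (Q(Y, S) = S*Y + S = S + S*Y)
z(G, W) = 7*G*W (z(G, W) = (G*(1 + 6))*W = (G*7)*W = (7*G)*W = 7*G*W)
-310863 - z(w(K(3)), 108 - 1*70) = -310863 - 7*(-3*3)*(108 - 1*70) = -310863 - 7*(-9)*(108 - 70) = -310863 - 7*(-9)*38 = -310863 - 1*(-2394) = -310863 + 2394 = -308469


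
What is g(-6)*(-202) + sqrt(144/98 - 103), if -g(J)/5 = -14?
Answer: -14140 + 5*I*sqrt(199)/7 ≈ -14140.0 + 10.076*I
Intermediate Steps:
g(J) = 70 (g(J) = -5*(-14) = 70)
g(-6)*(-202) + sqrt(144/98 - 103) = 70*(-202) + sqrt(144/98 - 103) = -14140 + sqrt(144*(1/98) - 103) = -14140 + sqrt(72/49 - 103) = -14140 + sqrt(-4975/49) = -14140 + 5*I*sqrt(199)/7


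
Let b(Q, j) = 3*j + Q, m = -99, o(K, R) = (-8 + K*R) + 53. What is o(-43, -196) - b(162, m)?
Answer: 8608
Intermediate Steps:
o(K, R) = 45 + K*R
b(Q, j) = Q + 3*j
o(-43, -196) - b(162, m) = (45 - 43*(-196)) - (162 + 3*(-99)) = (45 + 8428) - (162 - 297) = 8473 - 1*(-135) = 8473 + 135 = 8608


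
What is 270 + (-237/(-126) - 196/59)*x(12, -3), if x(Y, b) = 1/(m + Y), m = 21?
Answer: 22075409/81774 ≈ 269.96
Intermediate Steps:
x(Y, b) = 1/(21 + Y)
270 + (-237/(-126) - 196/59)*x(12, -3) = 270 + (-237/(-126) - 196/59)/(21 + 12) = 270 + (-237*(-1/126) - 196*1/59)/33 = 270 + (79/42 - 196/59)*(1/33) = 270 - 3571/2478*1/33 = 270 - 3571/81774 = 22075409/81774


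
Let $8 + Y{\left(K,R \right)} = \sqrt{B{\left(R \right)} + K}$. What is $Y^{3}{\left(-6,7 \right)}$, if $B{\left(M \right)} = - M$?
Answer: $-200 + 179 i \sqrt{13} \approx -200.0 + 645.39 i$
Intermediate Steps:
$Y{\left(K,R \right)} = -8 + \sqrt{K - R}$ ($Y{\left(K,R \right)} = -8 + \sqrt{- R + K} = -8 + \sqrt{K - R}$)
$Y^{3}{\left(-6,7 \right)} = \left(-8 + \sqrt{-6 - 7}\right)^{3} = \left(-8 + \sqrt{-13}\right)^{3} = \left(-8 + i \sqrt{13}\right)^{3}$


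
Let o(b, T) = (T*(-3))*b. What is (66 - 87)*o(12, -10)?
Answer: -7560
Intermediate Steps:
o(b, T) = -3*T*b (o(b, T) = (-3*T)*b = -3*T*b)
(66 - 87)*o(12, -10) = (66 - 87)*(-3*(-10)*12) = -21*360 = -7560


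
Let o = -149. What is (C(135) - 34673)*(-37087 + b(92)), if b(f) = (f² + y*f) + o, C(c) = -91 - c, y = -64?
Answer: 1209599340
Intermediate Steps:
b(f) = -149 + f² - 64*f (b(f) = (f² - 64*f) - 149 = -149 + f² - 64*f)
(C(135) - 34673)*(-37087 + b(92)) = ((-91 - 1*135) - 34673)*(-37087 + (-149 + 92² - 64*92)) = ((-91 - 135) - 34673)*(-37087 + (-149 + 8464 - 5888)) = (-226 - 34673)*(-37087 + 2427) = -34899*(-34660) = 1209599340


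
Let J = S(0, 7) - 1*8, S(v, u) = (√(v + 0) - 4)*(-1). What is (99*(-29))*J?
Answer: 11484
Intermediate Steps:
S(v, u) = 4 - √v (S(v, u) = (√v - 4)*(-1) = (-4 + √v)*(-1) = 4 - √v)
J = -4 (J = (4 - √0) - 1*8 = (4 - 1*0) - 8 = (4 + 0) - 8 = 4 - 8 = -4)
(99*(-29))*J = (99*(-29))*(-4) = -2871*(-4) = 11484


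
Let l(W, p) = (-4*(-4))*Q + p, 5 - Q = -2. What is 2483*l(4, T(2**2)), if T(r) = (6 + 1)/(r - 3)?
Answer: 295477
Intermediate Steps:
Q = 7 (Q = 5 - 1*(-2) = 5 + 2 = 7)
T(r) = 7/(-3 + r)
l(W, p) = 112 + p (l(W, p) = -4*(-4)*7 + p = 16*7 + p = 112 + p)
2483*l(4, T(2**2)) = 2483*(112 + 7/(-3 + 2**2)) = 2483*(112 + 7/(-3 + 4)) = 2483*(112 + 7/1) = 2483*(112 + 7*1) = 2483*(112 + 7) = 2483*119 = 295477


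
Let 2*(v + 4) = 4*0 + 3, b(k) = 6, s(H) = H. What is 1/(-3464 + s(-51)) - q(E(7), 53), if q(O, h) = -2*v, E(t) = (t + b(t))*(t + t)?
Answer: -17576/3515 ≈ -5.0003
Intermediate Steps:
E(t) = 2*t*(6 + t) (E(t) = (t + 6)*(t + t) = (6 + t)*(2*t) = 2*t*(6 + t))
v = -5/2 (v = -4 + (4*0 + 3)/2 = -4 + (0 + 3)/2 = -4 + (1/2)*3 = -4 + 3/2 = -5/2 ≈ -2.5000)
q(O, h) = 5 (q(O, h) = -2*(-5/2) = 5)
1/(-3464 + s(-51)) - q(E(7), 53) = 1/(-3464 - 51) - 1*5 = 1/(-3515) - 5 = -1/3515 - 5 = -17576/3515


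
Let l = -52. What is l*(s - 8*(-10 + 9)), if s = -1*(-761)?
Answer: -39988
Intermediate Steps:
s = 761
l*(s - 8*(-10 + 9)) = -52*(761 - 8*(-10 + 9)) = -52*(761 - 8*(-1)) = -52*(761 - 1*(-8)) = -52*(761 + 8) = -52*769 = -39988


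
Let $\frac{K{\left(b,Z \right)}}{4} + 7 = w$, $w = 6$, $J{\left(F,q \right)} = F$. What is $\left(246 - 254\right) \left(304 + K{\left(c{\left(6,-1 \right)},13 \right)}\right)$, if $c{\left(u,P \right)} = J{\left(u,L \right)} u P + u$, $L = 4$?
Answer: $-2400$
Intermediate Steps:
$c{\left(u,P \right)} = u + P u^{2}$ ($c{\left(u,P \right)} = u u P + u = u^{2} P + u = P u^{2} + u = u + P u^{2}$)
$K{\left(b,Z \right)} = -4$ ($K{\left(b,Z \right)} = -28 + 4 \cdot 6 = -28 + 24 = -4$)
$\left(246 - 254\right) \left(304 + K{\left(c{\left(6,-1 \right)},13 \right)}\right) = \left(246 - 254\right) \left(304 - 4\right) = \left(-8\right) 300 = -2400$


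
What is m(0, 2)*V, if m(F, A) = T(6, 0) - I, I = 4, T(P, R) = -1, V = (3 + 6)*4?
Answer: -180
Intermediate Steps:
V = 36 (V = 9*4 = 36)
m(F, A) = -5 (m(F, A) = -1 - 1*4 = -1 - 4 = -5)
m(0, 2)*V = -5*36 = -180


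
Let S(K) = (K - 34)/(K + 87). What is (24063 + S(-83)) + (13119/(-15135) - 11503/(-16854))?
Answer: 4087072719211/170056860 ≈ 24034.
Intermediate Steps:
S(K) = (-34 + K)/(87 + K)
(24063 + S(-83)) + (13119/(-15135) - 11503/(-16854)) = (24063 + (-34 - 83)/(87 - 83)) + (13119/(-15135) - 11503/(-16854)) = (24063 - 117/4) + (13119*(-1/15135) - 11503*(-1/16854)) = (24063 + (¼)*(-117)) + (-4373/5045 + 11503/16854) = (24063 - 117/4) - 15669907/85028430 = 96135/4 - 15669907/85028430 = 4087072719211/170056860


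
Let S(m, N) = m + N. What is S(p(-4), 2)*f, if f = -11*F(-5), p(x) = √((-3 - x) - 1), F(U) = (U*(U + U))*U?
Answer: 5500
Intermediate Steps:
F(U) = 2*U³ (F(U) = (U*(2*U))*U = (2*U²)*U = 2*U³)
p(x) = √(-4 - x)
S(m, N) = N + m
f = 2750 (f = -22*(-5)³ = -22*(-125) = -11*(-250) = 2750)
S(p(-4), 2)*f = (2 + √(-4 - 1*(-4)))*2750 = (2 + √(-4 + 4))*2750 = (2 + √0)*2750 = (2 + 0)*2750 = 2*2750 = 5500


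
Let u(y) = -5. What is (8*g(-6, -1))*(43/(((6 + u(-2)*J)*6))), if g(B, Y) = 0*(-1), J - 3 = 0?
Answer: 0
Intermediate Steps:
J = 3 (J = 3 + 0 = 3)
g(B, Y) = 0
(8*g(-6, -1))*(43/(((6 + u(-2)*J)*6))) = (8*0)*(43/(((6 - 5*3)*6))) = 0*(43/(((6 - 15)*6))) = 0*(43/((-9*6))) = 0*(43/(-54)) = 0*(43*(-1/54)) = 0*(-43/54) = 0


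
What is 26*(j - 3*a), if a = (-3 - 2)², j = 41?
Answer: -884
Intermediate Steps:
a = 25 (a = (-5)² = 25)
26*(j - 3*a) = 26*(41 - 3*25) = 26*(41 - 75) = 26*(-34) = -884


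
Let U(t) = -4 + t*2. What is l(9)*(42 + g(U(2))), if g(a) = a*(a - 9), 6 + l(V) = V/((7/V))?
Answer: 234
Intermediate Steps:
l(V) = -6 + V²/7 (l(V) = -6 + V/((7/V)) = -6 + V*(V/7) = -6 + V²/7)
U(t) = -4 + 2*t
g(a) = a*(-9 + a)
l(9)*(42 + g(U(2))) = (-6 + (⅐)*9²)*(42 + (-4 + 2*2)*(-9 + (-4 + 2*2))) = (-6 + (⅐)*81)*(42 + (-4 + 4)*(-9 + (-4 + 4))) = (-6 + 81/7)*(42 + 0*(-9 + 0)) = 39*(42 + 0*(-9))/7 = 39*(42 + 0)/7 = (39/7)*42 = 234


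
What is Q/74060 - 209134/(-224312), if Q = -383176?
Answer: -8807813859/2076568340 ≈ -4.2415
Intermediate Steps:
Q/74060 - 209134/(-224312) = -383176/74060 - 209134/(-224312) = -383176*1/74060 - 209134*(-1/224312) = -95794/18515 + 104567/112156 = -8807813859/2076568340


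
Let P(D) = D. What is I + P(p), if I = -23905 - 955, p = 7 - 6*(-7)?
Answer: -24811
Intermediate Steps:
p = 49 (p = 7 + 42 = 49)
I = -24860
I + P(p) = -24860 + 49 = -24811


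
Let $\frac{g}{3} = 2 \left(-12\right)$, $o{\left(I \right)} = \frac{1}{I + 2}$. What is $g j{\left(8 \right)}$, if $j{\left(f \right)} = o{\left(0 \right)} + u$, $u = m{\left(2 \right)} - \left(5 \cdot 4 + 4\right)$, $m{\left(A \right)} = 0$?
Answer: $1692$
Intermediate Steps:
$o{\left(I \right)} = \frac{1}{2 + I}$
$g = -72$ ($g = 3 \cdot 2 \left(-12\right) = 3 \left(-24\right) = -72$)
$u = -24$ ($u = 0 - \left(5 \cdot 4 + 4\right) = 0 - \left(20 + 4\right) = 0 - 24 = -24$)
$j{\left(f \right)} = - \frac{47}{2}$ ($j{\left(f \right)} = \frac{1}{2 + 0} - 24 = \frac{1}{2} - 24 = - \frac{47}{2}$)
$g j{\left(8 \right)} = \left(-72\right) \left(- \frac{47}{2}\right) = 1692$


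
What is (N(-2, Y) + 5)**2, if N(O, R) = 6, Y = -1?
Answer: 121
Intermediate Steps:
(N(-2, Y) + 5)**2 = (6 + 5)**2 = 11**2 = 121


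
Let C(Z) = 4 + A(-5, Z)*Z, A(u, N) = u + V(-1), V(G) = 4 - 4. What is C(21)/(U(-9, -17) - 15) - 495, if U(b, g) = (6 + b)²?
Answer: -2869/6 ≈ -478.17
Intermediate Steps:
V(G) = 0
A(u, N) = u (A(u, N) = u + 0 = u)
C(Z) = 4 - 5*Z
C(21)/(U(-9, -17) - 15) - 495 = (4 - 5*21)/((6 - 9)² - 15) - 495 = (4 - 105)/((-3)² - 15) - 495 = -101/(9 - 15) - 495 = -101/(-6) - 495 = -101*(-⅙) - 495 = 101/6 - 495 = -2869/6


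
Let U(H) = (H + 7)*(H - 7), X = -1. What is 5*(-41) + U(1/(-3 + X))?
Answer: -4063/16 ≈ -253.94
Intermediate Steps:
U(H) = (-7 + H)*(7 + H) (U(H) = (7 + H)*(-7 + H) = (-7 + H)*(7 + H))
5*(-41) + U(1/(-3 + X)) = 5*(-41) + (-49 + (1/(-3 - 1))²) = -205 + (-49 + (1/(-4))²) = -205 + (-49 + (-¼)²) = -205 + (-49 + 1/16) = -205 - 783/16 = -4063/16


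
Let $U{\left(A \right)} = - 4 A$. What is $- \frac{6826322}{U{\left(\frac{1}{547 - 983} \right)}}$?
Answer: $-744069098$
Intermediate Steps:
$- \frac{6826322}{U{\left(\frac{1}{547 - 983} \right)}} = - \frac{6826322}{\left(-4\right) \frac{1}{547 - 983}} = - \frac{6826322}{\left(-4\right) \frac{1}{-436}} = - \frac{6826322}{\left(-4\right) \left(- \frac{1}{436}\right)} = - 6826322 \frac{1}{\frac{1}{109}} = \left(-6826322\right) 109 = -744069098$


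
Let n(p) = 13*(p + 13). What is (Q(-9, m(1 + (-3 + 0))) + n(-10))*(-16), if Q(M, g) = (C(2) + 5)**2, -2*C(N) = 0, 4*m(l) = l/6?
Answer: -1024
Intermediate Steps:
n(p) = 169 + 13*p (n(p) = 13*(13 + p) = 169 + 13*p)
m(l) = l/24 (m(l) = (l/6)/4 = l/24)
C(N) = 0 (C(N) = -1/2*0 = 0)
Q(M, g) = 25 (Q(M, g) = (0 + 5)**2 = 5**2 = 25)
(Q(-9, m(1 + (-3 + 0))) + n(-10))*(-16) = (25 + (169 + 13*(-10)))*(-16) = (25 + (169 - 130))*(-16) = (25 + 39)*(-16) = 64*(-16) = -1024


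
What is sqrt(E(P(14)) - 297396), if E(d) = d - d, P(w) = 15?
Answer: 6*I*sqrt(8261) ≈ 545.34*I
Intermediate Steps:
E(d) = 0
sqrt(E(P(14)) - 297396) = sqrt(0 - 297396) = sqrt(-297396) = 6*I*sqrt(8261)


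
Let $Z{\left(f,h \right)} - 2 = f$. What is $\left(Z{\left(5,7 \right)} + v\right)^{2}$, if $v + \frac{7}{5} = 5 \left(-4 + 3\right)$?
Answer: $\frac{9}{25} \approx 0.36$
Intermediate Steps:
$Z{\left(f,h \right)} = 2 + f$
$v = - \frac{32}{5}$ ($v = - \frac{7}{5} + 5 \left(-4 + 3\right) = - \frac{7}{5} + 5 \left(-1\right) = - \frac{7}{5} - 5 = - \frac{32}{5} \approx -6.4$)
$\left(Z{\left(5,7 \right)} + v\right)^{2} = \left(\left(2 + 5\right) - \frac{32}{5}\right)^{2} = \left(7 - \frac{32}{5}\right)^{2} = \left(\frac{3}{5}\right)^{2} = \frac{9}{25}$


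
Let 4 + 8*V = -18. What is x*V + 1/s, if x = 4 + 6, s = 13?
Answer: -713/26 ≈ -27.423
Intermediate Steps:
V = -11/4 (V = -½ + (⅛)*(-18) = -½ - 9/4 = -11/4 ≈ -2.7500)
x = 10
x*V + 1/s = 10*(-11/4) + 1/13 = -55/2 + 1/13 = -713/26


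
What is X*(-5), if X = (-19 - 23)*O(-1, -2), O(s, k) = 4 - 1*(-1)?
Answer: 1050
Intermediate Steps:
O(s, k) = 5 (O(s, k) = 4 + 1 = 5)
X = -210 (X = (-19 - 23)*5 = -42*5 = -210)
X*(-5) = -210*(-5) = 1050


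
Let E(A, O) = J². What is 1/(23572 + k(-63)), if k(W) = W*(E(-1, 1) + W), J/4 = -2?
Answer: 1/23509 ≈ 4.2537e-5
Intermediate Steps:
J = -8 (J = 4*(-2) = -8)
E(A, O) = 64 (E(A, O) = (-8)² = 64)
k(W) = W*(64 + W)
1/(23572 + k(-63)) = 1/(23572 - 63*(64 - 63)) = 1/(23572 - 63*1) = 1/(23572 - 63) = 1/23509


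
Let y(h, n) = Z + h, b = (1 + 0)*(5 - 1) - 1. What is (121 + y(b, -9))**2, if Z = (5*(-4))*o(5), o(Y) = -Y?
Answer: 50176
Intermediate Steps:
Z = 100 (Z = (5*(-4))*(-1*5) = -20*(-5) = 100)
b = 3 (b = 1*4 - 1 = 4 - 1 = 3)
y(h, n) = 100 + h
(121 + y(b, -9))**2 = (121 + (100 + 3))**2 = (121 + 103)**2 = 224**2 = 50176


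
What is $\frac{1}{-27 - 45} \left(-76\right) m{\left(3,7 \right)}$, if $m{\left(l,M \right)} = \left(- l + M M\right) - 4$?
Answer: $\frac{133}{3} \approx 44.333$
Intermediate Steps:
$m{\left(l,M \right)} = -4 + M^{2} - l$ ($m{\left(l,M \right)} = \left(- l + M^{2}\right) - 4 = \left(M^{2} - l\right) - 4 = -4 + M^{2} - l$)
$\frac{1}{-27 - 45} \left(-76\right) m{\left(3,7 \right)} = \frac{1}{-27 - 45} \left(-76\right) \left(-4 + 7^{2} - 3\right) = \frac{1}{-72} \left(-76\right) \left(-4 + 49 - 3\right) = \left(- \frac{1}{72}\right) \left(-76\right) 42 = \frac{19}{18} \cdot 42 = \frac{133}{3}$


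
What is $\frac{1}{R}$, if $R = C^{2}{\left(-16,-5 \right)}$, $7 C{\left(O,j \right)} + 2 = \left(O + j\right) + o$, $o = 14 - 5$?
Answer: $\frac{1}{4} \approx 0.25$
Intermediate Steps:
$o = 9$ ($o = 14 - 5 = 9$)
$C{\left(O,j \right)} = 1 + \frac{O}{7} + \frac{j}{7}$ ($C{\left(O,j \right)} = - \frac{2}{7} + \frac{\left(O + j\right) + 9}{7} = - \frac{2}{7} + \frac{9 + O + j}{7} = - \frac{2}{7} + \left(\frac{9}{7} + \frac{O}{7} + \frac{j}{7}\right) = 1 + \frac{O}{7} + \frac{j}{7}$)
$R = 4$ ($R = \left(1 + \frac{1}{7} \left(-16\right) + \frac{1}{7} \left(-5\right)\right)^{2} = \left(1 - \frac{16}{7} - \frac{5}{7}\right)^{2} = \left(-2\right)^{2} = 4$)
$\frac{1}{R} = \frac{1}{4}$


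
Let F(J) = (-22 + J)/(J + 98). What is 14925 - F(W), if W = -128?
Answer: 14920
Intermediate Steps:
F(J) = (-22 + J)/(98 + J)
14925 - F(W) = 14925 - (-22 - 128)/(98 - 128) = 14925 - (-150)/(-30) = 14925 - (-1)*(-150)/30 = 14925 - 1*5 = 14925 - 5 = 14920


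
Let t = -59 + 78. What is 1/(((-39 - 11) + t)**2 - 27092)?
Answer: -1/26131 ≈ -3.8269e-5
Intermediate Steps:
t = 19
1/(((-39 - 11) + t)**2 - 27092) = 1/(((-39 - 11) + 19)**2 - 27092) = 1/((-50 + 19)**2 - 27092) = 1/((-31)**2 - 27092) = 1/(961 - 27092) = 1/(-26131) = -1/26131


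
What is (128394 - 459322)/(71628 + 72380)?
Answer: -41366/18001 ≈ -2.2980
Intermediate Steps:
(128394 - 459322)/(71628 + 72380) = -330928/144008 = -330928*1/144008 = -41366/18001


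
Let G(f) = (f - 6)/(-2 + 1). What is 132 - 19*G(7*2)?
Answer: 284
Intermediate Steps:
G(f) = 6 - f (G(f) = (-6 + f)/(-1) = (-6 + f)*(-1) = 6 - f)
132 - 19*G(7*2) = 132 - 19*(6 - 7*2) = 132 - 19*(6 - 1*14) = 132 - 19*(6 - 14) = 132 - 19*(-8) = 132 + 152 = 284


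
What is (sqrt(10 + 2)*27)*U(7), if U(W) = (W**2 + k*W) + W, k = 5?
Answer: 4914*sqrt(3) ≈ 8511.3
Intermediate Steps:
U(W) = W**2 + 6*W (U(W) = (W**2 + 5*W) + W = W**2 + 6*W)
(sqrt(10 + 2)*27)*U(7) = (sqrt(10 + 2)*27)*(7*(6 + 7)) = (sqrt(12)*27)*(7*13) = ((2*sqrt(3))*27)*91 = (54*sqrt(3))*91 = 4914*sqrt(3)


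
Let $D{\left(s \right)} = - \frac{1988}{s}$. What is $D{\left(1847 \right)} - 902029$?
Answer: $- \frac{1666049551}{1847} \approx -9.0203 \cdot 10^{5}$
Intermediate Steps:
$D{\left(1847 \right)} - 902029 = - \frac{1988}{1847} - 902029 = - \frac{1666049551}{1847}$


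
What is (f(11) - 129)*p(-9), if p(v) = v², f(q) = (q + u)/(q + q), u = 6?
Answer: -228501/22 ≈ -10386.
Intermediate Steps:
f(q) = (6 + q)/(2*q) (f(q) = (q + 6)/(q + q) = (6 + q)/((2*q)) = (6 + q)*(1/(2*q)) = (6 + q)/(2*q))
(f(11) - 129)*p(-9) = ((½)*(6 + 11)/11 - 129)*(-9)² = ((½)*(1/11)*17 - 129)*81 = (17/22 - 129)*81 = -2821/22*81 = -228501/22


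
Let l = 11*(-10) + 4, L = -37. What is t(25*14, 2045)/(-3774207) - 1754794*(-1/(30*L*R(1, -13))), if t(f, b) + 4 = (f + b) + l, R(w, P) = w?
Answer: -367942129706/232742765 ≈ -1580.9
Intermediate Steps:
l = -106 (l = -110 + 4 = -106)
t(f, b) = -110 + b + f (t(f, b) = -4 + ((f + b) - 106) = -4 + ((b + f) - 106) = -4 + (-106 + b + f) = -110 + b + f)
t(25*14, 2045)/(-3774207) - 1754794*(-1/(30*L*R(1, -13))) = (-110 + 2045 + 25*14)/(-3774207) - 1754794/(-30*(-37)*1) = (-110 + 2045 + 350)*(-1/3774207) - 1754794/(1110*1) = 2285*(-1/3774207) - 1754794/1110 = -2285/3774207 - 1754794*1/1110 = -2285/3774207 - 877397/555 = -367942129706/232742765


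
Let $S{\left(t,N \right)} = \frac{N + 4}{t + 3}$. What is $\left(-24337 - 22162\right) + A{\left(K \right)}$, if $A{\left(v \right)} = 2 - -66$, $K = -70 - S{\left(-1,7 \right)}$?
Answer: $-46431$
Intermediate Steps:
$S{\left(t,N \right)} = \frac{4 + N}{3 + t}$
$K = - \frac{151}{2}$ ($K = -70 - \frac{4 + 7}{3 - 1} = -70 - \frac{1}{2} \cdot 11 = -70 - \frac{11}{2} = - \frac{151}{2} \approx -75.5$)
$A{\left(v \right)} = 68$ ($A{\left(v \right)} = 2 + 66 = 68$)
$\left(-24337 - 22162\right) + A{\left(K \right)} = \left(-24337 - 22162\right) + 68 = -46499 + 68 = -46431$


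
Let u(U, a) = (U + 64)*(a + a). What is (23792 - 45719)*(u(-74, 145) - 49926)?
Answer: 1158315702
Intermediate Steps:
u(U, a) = 2*a*(64 + U) (u(U, a) = (64 + U)*(2*a) = 2*a*(64 + U))
(23792 - 45719)*(u(-74, 145) - 49926) = (23792 - 45719)*(2*145*(64 - 74) - 49926) = -21927*(2*145*(-10) - 49926) = -21927*(-2900 - 49926) = -21927*(-52826) = 1158315702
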